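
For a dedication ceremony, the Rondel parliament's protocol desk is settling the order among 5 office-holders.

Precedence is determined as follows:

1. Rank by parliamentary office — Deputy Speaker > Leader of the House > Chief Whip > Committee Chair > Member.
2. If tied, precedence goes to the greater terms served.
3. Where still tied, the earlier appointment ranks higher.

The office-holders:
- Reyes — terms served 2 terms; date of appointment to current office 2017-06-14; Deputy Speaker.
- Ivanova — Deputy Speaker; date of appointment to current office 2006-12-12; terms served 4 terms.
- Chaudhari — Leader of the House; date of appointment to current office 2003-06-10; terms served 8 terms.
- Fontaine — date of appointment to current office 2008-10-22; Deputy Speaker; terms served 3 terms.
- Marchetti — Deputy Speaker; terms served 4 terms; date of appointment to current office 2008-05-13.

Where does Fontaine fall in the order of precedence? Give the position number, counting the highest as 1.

By parliamentary office: Ivanova, Marchetti, Fontaine and Reyes (Deputy Speaker); then Chaudhari (Leader of the House).
Among Ivanova, Marchetti, Fontaine and Reyes, by terms served (higher first): Ivanova and Marchetti (4 terms) before Fontaine (3 terms) before Reyes (2 terms).
Among Ivanova and Marchetti, by date of appointment to current office (earlier first): Ivanova (2006-12-12) before Marchetti (2008-05-13).
Order: Ivanova, Marchetti, Fontaine, Reyes, Chaudhari. So position 3.

3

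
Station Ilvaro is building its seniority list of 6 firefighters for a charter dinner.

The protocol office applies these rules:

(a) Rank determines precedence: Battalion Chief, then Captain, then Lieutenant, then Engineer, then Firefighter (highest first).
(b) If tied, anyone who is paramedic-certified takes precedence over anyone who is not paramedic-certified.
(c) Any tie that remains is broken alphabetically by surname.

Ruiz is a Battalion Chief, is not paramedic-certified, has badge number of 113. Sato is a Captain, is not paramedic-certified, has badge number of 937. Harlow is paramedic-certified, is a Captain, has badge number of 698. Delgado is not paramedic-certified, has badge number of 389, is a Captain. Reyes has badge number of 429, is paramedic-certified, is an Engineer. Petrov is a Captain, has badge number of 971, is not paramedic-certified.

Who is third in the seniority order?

Delgado

By rank: Ruiz (Battalion Chief); then Harlow, Delgado, Petrov and Sato (Captain); then Reyes (Engineer).
Among Harlow, Delgado, Petrov and Sato, paramedic-certified before not paramedic-certified: Harlow (paramedic-certified) before Delgado, Petrov and Sato (not paramedic-certified).
Among Delgado, Petrov and Sato, alphabetically by surname: Delgado before Petrov before Sato.
Order: Ruiz, Harlow, Delgado, Petrov, Sato, Reyes.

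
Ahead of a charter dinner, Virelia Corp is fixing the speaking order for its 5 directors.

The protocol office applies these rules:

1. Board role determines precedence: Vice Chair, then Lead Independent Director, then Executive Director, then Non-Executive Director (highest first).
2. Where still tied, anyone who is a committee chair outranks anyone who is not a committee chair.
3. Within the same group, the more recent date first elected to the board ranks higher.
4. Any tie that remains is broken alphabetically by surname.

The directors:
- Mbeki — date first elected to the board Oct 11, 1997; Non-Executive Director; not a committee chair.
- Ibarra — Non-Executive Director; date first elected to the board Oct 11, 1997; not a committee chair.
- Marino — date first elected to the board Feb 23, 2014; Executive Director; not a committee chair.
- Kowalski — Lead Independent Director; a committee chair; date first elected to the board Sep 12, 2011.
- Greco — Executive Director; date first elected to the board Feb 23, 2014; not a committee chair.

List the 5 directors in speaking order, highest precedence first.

Kowalski, Greco, Marino, Ibarra, Mbeki

By board role: Kowalski (Lead Independent Director); then Greco and Marino (Executive Director); then Ibarra and Mbeki (Non-Executive Director).
Greco and Marino are each not a committee chair, so the next rule applies.
Greco and Marino both have date first elected to the board Feb 23, 2014, so the next rule applies.
Among Greco and Marino, alphabetically by surname: Greco before Marino.
Ibarra and Mbeki are each not a committee chair, so the next rule applies.
Ibarra and Mbeki both have date first elected to the board Oct 11, 1997, so the next rule applies.
Among Ibarra and Mbeki, alphabetically by surname: Ibarra before Mbeki.
Full order: Kowalski, Greco, Marino, Ibarra, Mbeki.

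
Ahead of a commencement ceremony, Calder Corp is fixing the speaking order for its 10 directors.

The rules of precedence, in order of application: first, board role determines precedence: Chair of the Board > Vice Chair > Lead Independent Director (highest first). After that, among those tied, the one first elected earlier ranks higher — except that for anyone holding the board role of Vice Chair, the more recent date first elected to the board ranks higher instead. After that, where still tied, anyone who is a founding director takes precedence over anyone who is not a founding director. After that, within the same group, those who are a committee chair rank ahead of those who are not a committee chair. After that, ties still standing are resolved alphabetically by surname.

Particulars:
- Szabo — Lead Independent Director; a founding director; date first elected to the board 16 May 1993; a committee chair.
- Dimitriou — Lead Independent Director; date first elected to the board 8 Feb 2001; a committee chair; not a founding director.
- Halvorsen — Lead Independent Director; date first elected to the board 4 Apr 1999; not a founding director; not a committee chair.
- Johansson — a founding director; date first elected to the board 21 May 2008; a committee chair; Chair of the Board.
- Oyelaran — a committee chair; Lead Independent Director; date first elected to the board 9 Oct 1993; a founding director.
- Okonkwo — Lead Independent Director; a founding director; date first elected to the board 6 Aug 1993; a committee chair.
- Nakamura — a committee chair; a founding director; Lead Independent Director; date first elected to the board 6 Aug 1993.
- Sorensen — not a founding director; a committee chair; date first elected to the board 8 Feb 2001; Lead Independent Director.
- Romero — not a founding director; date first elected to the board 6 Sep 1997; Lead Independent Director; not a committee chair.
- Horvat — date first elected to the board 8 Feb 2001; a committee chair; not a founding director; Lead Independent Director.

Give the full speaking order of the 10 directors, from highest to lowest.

Johansson, Szabo, Nakamura, Okonkwo, Oyelaran, Romero, Halvorsen, Dimitriou, Horvat, Sorensen

By board role: Johansson (Chair of the Board); then Szabo, Nakamura, Okonkwo, Oyelaran, Romero, Halvorsen, Dimitriou, Horvat and Sorensen (Lead Independent Director).
Among Szabo, Nakamura, Okonkwo, Oyelaran, Romero, Halvorsen, Dimitriou, Horvat and Sorensen, by date first elected to the board (earlier first): Szabo (16 May 1993) before Nakamura and Okonkwo (6 Aug 1993) before Oyelaran (9 Oct 1993) before Romero (6 Sep 1997) before Halvorsen (4 Apr 1999) before Dimitriou, Horvat and Sorensen (8 Feb 2001).
Nakamura and Okonkwo are each a founding director, so the next rule applies.
Nakamura and Okonkwo are each a committee chair, so the next rule applies.
Among Nakamura and Okonkwo, alphabetically by surname: Nakamura before Okonkwo.
Dimitriou, Horvat and Sorensen are each not a founding director, so the next rule applies.
Dimitriou, Horvat and Sorensen are each a committee chair, so the next rule applies.
Among Dimitriou, Horvat and Sorensen, alphabetically by surname: Dimitriou before Horvat before Sorensen.
Full order: Johansson, Szabo, Nakamura, Okonkwo, Oyelaran, Romero, Halvorsen, Dimitriou, Horvat, Sorensen.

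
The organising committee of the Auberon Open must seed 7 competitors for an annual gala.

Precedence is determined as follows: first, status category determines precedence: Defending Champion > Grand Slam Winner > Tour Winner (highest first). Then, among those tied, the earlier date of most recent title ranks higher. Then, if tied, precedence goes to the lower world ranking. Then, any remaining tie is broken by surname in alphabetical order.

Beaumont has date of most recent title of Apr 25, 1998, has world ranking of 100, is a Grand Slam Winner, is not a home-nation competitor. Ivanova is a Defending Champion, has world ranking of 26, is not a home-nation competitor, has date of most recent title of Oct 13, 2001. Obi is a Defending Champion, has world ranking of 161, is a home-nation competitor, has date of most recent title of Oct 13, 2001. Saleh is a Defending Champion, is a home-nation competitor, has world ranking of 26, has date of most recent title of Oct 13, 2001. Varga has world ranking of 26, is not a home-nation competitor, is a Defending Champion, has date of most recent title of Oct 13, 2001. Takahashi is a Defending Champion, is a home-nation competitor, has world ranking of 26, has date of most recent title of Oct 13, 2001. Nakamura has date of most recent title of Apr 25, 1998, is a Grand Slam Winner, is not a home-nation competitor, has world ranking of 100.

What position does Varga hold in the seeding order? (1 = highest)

By status category: Ivanova, Saleh, Takahashi, Varga and Obi (Defending Champion); then Beaumont and Nakamura (Grand Slam Winner).
Ivanova, Saleh, Takahashi, Varga and Obi all have date of most recent title Oct 13, 2001, so the next rule applies.
Among Ivanova, Saleh, Takahashi, Varga and Obi, by world ranking (lower first): Ivanova, Saleh, Takahashi and Varga (26) before Obi (161).
Among Ivanova, Saleh, Takahashi and Varga, alphabetically by surname: Ivanova before Saleh before Takahashi before Varga.
Beaumont and Nakamura both have date of most recent title Apr 25, 1998, so the next rule applies.
Beaumont and Nakamura both have world ranking 100, so the next rule applies.
Among Beaumont and Nakamura, alphabetically by surname: Beaumont before Nakamura.
Order: Ivanova, Saleh, Takahashi, Varga, Obi, Beaumont, Nakamura. So position 4.

4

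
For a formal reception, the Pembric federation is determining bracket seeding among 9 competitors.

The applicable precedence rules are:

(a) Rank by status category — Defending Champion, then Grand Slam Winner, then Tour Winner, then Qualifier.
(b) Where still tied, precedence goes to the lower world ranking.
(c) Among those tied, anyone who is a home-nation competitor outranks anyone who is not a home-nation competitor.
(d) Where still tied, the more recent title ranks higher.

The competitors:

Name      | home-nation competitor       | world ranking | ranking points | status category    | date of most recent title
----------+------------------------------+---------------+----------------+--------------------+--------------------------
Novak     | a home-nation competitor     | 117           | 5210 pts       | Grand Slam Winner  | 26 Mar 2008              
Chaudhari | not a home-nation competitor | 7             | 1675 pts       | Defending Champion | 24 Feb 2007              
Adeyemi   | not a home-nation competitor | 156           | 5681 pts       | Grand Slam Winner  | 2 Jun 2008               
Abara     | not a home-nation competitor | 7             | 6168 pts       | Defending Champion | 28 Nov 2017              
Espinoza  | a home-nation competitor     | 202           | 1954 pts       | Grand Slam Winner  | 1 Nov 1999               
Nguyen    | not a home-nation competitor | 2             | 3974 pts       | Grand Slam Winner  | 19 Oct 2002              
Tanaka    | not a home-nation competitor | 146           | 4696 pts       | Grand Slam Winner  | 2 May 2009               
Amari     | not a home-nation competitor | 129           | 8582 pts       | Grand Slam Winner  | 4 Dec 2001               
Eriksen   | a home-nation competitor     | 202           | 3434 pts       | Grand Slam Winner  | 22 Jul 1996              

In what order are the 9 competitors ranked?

By status category: Abara and Chaudhari (Defending Champion); then Nguyen, Novak, Amari, Tanaka, Adeyemi, Espinoza and Eriksen (Grand Slam Winner).
Abara and Chaudhari both have world ranking 7, so the next rule applies.
Abara and Chaudhari are each not a home-nation competitor, so the next rule applies.
Among Abara and Chaudhari, by date of most recent title (later first): Abara (28 Nov 2017) before Chaudhari (24 Feb 2007).
Among Nguyen, Novak, Amari, Tanaka, Adeyemi, Espinoza and Eriksen, by world ranking (lower first): Nguyen (2) before Novak (117) before Amari (129) before Tanaka (146) before Adeyemi (156) before Espinoza and Eriksen (202).
Espinoza and Eriksen are each a home-nation competitor, so the next rule applies.
Among Espinoza and Eriksen, by date of most recent title (later first): Espinoza (1 Nov 1999) before Eriksen (22 Jul 1996).
Full order: Abara, Chaudhari, Nguyen, Novak, Amari, Tanaka, Adeyemi, Espinoza, Eriksen.

Abara, Chaudhari, Nguyen, Novak, Amari, Tanaka, Adeyemi, Espinoza, Eriksen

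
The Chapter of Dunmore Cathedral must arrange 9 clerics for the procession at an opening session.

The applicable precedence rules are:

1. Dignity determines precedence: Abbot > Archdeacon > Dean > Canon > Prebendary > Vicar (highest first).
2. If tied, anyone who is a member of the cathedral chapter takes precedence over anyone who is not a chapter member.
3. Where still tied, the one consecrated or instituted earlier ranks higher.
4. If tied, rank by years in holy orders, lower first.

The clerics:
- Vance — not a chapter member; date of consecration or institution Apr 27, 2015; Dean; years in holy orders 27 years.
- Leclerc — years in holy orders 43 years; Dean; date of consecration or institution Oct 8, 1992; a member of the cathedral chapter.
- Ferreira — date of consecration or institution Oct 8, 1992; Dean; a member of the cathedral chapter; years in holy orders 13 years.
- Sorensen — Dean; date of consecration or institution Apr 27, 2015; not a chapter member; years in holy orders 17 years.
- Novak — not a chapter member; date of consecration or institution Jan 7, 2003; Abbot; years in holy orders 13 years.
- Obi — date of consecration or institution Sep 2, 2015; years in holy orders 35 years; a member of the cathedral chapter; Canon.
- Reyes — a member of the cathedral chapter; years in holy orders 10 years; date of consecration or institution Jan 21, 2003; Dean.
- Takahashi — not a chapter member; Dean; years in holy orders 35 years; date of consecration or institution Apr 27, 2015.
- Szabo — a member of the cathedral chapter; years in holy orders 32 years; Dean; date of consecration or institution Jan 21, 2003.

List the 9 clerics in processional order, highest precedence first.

Novak, Ferreira, Leclerc, Reyes, Szabo, Sorensen, Vance, Takahashi, Obi

By dignity: Novak (Abbot); then Ferreira, Leclerc, Reyes, Szabo, Sorensen, Vance and Takahashi (Dean); then Obi (Canon).
Among Ferreira, Leclerc, Reyes, Szabo, Sorensen, Vance and Takahashi, a member of the cathedral chapter before not a chapter member: Ferreira, Leclerc, Reyes and Szabo (a member of the cathedral chapter) before Sorensen, Vance and Takahashi (not a chapter member).
Among Ferreira, Leclerc, Reyes and Szabo, by date of consecration or institution (earlier first): Ferreira and Leclerc (Oct 8, 1992) before Reyes and Szabo (Jan 21, 2003).
Among Ferreira and Leclerc, by years in holy orders (lower first): Ferreira (13 years) before Leclerc (43 years).
Among Reyes and Szabo, by years in holy orders (lower first): Reyes (10 years) before Szabo (32 years).
Sorensen, Vance and Takahashi all have date of consecration or institution Apr 27, 2015, so the next rule applies.
Among Sorensen, Vance and Takahashi, by years in holy orders (lower first): Sorensen (17 years) before Vance (27 years) before Takahashi (35 years).
Full order: Novak, Ferreira, Leclerc, Reyes, Szabo, Sorensen, Vance, Takahashi, Obi.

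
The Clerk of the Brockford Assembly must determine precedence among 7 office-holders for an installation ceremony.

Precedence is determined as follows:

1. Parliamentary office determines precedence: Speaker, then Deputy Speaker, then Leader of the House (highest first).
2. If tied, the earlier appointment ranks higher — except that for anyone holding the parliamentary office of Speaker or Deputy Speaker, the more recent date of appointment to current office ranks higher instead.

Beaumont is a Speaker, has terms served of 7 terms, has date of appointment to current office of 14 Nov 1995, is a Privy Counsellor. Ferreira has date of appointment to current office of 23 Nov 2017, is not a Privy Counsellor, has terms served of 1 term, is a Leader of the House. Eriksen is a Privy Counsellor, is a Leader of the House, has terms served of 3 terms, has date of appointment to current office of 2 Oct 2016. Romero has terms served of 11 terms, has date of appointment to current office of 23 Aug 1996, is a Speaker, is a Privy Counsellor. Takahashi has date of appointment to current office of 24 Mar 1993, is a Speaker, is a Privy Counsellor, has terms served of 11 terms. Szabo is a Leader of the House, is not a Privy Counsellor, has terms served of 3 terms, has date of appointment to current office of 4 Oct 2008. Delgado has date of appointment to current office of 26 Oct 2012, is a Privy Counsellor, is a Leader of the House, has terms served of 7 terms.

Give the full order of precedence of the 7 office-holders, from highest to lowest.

By parliamentary office: Romero, Beaumont and Takahashi (Speaker); then Szabo, Delgado, Eriksen and Ferreira (Leader of the House).
Among Romero, Beaumont and Takahashi, by date of appointment to current office (later first) (reversed rule for this group): Romero (23 Aug 1996) before Beaumont (14 Nov 1995) before Takahashi (24 Mar 1993).
Among Szabo, Delgado, Eriksen and Ferreira, by date of appointment to current office (earlier first): Szabo (4 Oct 2008) before Delgado (26 Oct 2012) before Eriksen (2 Oct 2016) before Ferreira (23 Nov 2017).
Full order: Romero, Beaumont, Takahashi, Szabo, Delgado, Eriksen, Ferreira.

Romero, Beaumont, Takahashi, Szabo, Delgado, Eriksen, Ferreira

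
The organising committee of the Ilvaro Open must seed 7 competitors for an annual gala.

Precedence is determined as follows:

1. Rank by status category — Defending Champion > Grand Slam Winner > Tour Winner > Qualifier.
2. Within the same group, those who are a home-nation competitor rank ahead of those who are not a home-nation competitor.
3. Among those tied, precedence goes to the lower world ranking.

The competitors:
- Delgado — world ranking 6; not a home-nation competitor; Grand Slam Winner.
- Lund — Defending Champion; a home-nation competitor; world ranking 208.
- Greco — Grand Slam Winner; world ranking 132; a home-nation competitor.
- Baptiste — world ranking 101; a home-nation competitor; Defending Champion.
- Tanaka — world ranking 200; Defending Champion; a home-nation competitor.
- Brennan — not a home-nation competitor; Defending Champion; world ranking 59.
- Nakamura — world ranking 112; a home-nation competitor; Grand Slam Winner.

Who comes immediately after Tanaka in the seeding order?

Lund

By status category: Baptiste, Tanaka, Lund and Brennan (Defending Champion); then Nakamura, Greco and Delgado (Grand Slam Winner).
Among Baptiste, Tanaka, Lund and Brennan, a home-nation competitor before not a home-nation competitor: Baptiste, Tanaka and Lund (a home-nation competitor) before Brennan (not a home-nation competitor).
Among Baptiste, Tanaka and Lund, by world ranking (lower first): Baptiste (101) before Tanaka (200) before Lund (208).
Among Nakamura, Greco and Delgado, a home-nation competitor before not a home-nation competitor: Nakamura and Greco (a home-nation competitor) before Delgado (not a home-nation competitor).
Among Nakamura and Greco, by world ranking (lower first): Nakamura (112) before Greco (132).
Order: Baptiste, Tanaka, Lund, Brennan, Nakamura, Greco, Delgado.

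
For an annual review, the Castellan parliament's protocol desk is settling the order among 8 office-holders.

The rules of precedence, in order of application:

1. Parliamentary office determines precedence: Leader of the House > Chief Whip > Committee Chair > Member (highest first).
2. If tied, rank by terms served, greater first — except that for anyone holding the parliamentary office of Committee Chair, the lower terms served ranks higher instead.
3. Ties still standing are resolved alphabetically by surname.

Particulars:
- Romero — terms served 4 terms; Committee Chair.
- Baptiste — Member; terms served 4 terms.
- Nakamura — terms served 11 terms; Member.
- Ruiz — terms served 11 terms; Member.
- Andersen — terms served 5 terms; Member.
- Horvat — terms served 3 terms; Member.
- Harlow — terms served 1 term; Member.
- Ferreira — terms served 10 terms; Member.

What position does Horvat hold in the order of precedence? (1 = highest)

7

By parliamentary office: Romero (Committee Chair); then Nakamura, Ruiz, Ferreira, Andersen, Baptiste, Horvat and Harlow (Member).
Among Nakamura, Ruiz, Ferreira, Andersen, Baptiste, Horvat and Harlow, by terms served (higher first): Nakamura and Ruiz (11 terms) before Ferreira (10 terms) before Andersen (5 terms) before Baptiste (4 terms) before Horvat (3 terms) before Harlow (1 term).
Among Nakamura and Ruiz, alphabetically by surname: Nakamura before Ruiz.
Order: Romero, Nakamura, Ruiz, Ferreira, Andersen, Baptiste, Horvat, Harlow. So position 7.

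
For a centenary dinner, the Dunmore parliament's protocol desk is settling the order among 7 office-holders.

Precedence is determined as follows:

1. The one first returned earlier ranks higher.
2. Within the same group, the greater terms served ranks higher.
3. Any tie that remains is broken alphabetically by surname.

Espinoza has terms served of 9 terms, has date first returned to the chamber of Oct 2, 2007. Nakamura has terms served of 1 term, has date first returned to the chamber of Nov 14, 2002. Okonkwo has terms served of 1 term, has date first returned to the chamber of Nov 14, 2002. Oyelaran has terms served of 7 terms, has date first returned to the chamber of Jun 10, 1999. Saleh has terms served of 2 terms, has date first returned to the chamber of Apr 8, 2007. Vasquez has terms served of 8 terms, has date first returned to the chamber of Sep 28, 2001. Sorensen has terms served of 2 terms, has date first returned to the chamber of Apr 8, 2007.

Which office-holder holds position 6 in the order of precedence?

By date first returned to the chamber (earlier first): Oyelaran (Jun 10, 1999); then Vasquez (Sep 28, 2001); then Nakamura and Okonkwo (both Nov 14, 2002); then Saleh and Sorensen (both Apr 8, 2007); then Espinoza (Oct 2, 2007).
Nakamura and Okonkwo both have terms served 1 term, so the next rule applies.
Among Nakamura and Okonkwo, alphabetically by surname: Nakamura before Okonkwo.
Saleh and Sorensen both have terms served 2 terms, so the next rule applies.
Among Saleh and Sorensen, alphabetically by surname: Saleh before Sorensen.
Order: Oyelaran, Vasquez, Nakamura, Okonkwo, Saleh, Sorensen, Espinoza.

Sorensen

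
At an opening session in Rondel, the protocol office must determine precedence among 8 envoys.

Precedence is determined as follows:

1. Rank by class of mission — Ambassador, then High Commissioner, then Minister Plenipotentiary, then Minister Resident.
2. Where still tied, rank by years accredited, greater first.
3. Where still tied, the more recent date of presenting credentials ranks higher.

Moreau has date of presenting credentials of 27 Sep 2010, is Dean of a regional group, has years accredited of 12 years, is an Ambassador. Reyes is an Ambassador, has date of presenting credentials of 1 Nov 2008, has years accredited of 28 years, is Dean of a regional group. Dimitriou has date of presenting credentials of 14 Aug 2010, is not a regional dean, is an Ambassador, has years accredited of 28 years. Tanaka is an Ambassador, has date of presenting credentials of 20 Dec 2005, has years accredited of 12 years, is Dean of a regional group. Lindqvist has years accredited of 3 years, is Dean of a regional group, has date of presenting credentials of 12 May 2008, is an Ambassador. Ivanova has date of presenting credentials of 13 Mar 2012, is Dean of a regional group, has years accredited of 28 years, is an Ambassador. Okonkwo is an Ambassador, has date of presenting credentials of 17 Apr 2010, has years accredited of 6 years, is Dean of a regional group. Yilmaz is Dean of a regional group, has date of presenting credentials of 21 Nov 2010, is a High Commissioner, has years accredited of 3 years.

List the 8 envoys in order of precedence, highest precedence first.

Ivanova, Dimitriou, Reyes, Moreau, Tanaka, Okonkwo, Lindqvist, Yilmaz

By class of mission: Ivanova, Dimitriou, Reyes, Moreau, Tanaka, Okonkwo and Lindqvist (Ambassador); then Yilmaz (High Commissioner).
Among Ivanova, Dimitriou, Reyes, Moreau, Tanaka, Okonkwo and Lindqvist, by years accredited (higher first): Ivanova, Dimitriou and Reyes (28 years) before Moreau and Tanaka (12 years) before Okonkwo (6 years) before Lindqvist (3 years).
Among Ivanova, Dimitriou and Reyes, by date of presenting credentials (later first): Ivanova (13 Mar 2012) before Dimitriou (14 Aug 2010) before Reyes (1 Nov 2008).
Among Moreau and Tanaka, by date of presenting credentials (later first): Moreau (27 Sep 2010) before Tanaka (20 Dec 2005).
Full order: Ivanova, Dimitriou, Reyes, Moreau, Tanaka, Okonkwo, Lindqvist, Yilmaz.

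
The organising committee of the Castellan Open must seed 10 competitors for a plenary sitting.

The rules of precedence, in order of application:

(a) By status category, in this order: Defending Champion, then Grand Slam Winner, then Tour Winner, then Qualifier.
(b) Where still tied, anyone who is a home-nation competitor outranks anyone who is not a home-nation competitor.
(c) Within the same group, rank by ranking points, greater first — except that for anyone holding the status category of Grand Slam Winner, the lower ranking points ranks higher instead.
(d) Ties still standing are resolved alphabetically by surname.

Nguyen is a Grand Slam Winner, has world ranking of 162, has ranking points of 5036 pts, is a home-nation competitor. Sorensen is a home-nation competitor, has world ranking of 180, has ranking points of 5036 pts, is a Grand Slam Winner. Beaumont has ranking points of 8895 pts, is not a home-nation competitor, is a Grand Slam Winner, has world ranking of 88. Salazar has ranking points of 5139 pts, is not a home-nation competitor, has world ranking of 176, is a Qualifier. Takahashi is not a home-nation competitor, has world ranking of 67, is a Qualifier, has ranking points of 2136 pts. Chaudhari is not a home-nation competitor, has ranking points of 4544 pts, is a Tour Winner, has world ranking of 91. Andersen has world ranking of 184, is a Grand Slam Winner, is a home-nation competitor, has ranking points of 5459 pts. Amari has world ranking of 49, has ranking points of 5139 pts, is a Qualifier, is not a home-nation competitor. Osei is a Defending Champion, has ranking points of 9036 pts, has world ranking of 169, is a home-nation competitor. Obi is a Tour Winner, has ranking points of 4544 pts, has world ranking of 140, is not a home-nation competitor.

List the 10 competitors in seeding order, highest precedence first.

By status category: Osei (Defending Champion); then Nguyen, Sorensen, Andersen and Beaumont (Grand Slam Winner); then Chaudhari and Obi (Tour Winner); then Amari, Salazar and Takahashi (Qualifier).
Among Nguyen, Sorensen, Andersen and Beaumont, a home-nation competitor before not a home-nation competitor: Nguyen, Sorensen and Andersen (a home-nation competitor) before Beaumont (not a home-nation competitor).
Among Nguyen, Sorensen and Andersen, by ranking points (lower first) (reversed rule for this group): Nguyen and Sorensen (5036 pts) before Andersen (5459 pts).
Among Nguyen and Sorensen, alphabetically by surname: Nguyen before Sorensen.
Chaudhari and Obi are each not a home-nation competitor, so the next rule applies.
Chaudhari and Obi both have ranking points 4544 pts, so the next rule applies.
Among Chaudhari and Obi, alphabetically by surname: Chaudhari before Obi.
Amari, Salazar and Takahashi are each not a home-nation competitor, so the next rule applies.
Among Amari, Salazar and Takahashi, by ranking points (higher first): Amari and Salazar (5139 pts) before Takahashi (2136 pts).
Among Amari and Salazar, alphabetically by surname: Amari before Salazar.
Full order: Osei, Nguyen, Sorensen, Andersen, Beaumont, Chaudhari, Obi, Amari, Salazar, Takahashi.

Osei, Nguyen, Sorensen, Andersen, Beaumont, Chaudhari, Obi, Amari, Salazar, Takahashi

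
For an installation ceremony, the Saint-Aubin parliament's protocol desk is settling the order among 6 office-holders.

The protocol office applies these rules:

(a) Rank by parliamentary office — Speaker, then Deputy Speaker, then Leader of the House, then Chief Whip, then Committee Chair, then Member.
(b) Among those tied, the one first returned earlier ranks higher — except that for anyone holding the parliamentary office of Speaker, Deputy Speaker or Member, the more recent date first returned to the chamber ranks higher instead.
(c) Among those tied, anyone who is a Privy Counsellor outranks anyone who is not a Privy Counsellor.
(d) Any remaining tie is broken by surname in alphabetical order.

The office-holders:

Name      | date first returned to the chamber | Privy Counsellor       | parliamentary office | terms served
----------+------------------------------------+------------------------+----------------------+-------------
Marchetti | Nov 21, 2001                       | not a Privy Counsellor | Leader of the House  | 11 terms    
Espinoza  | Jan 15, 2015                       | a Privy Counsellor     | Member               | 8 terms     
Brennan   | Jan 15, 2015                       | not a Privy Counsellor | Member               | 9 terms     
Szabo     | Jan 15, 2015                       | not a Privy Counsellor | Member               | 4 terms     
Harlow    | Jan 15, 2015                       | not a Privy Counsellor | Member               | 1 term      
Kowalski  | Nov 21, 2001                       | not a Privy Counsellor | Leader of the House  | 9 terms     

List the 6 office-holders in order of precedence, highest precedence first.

Kowalski, Marchetti, Espinoza, Brennan, Harlow, Szabo

By parliamentary office: Kowalski and Marchetti (Leader of the House); then Espinoza, Brennan, Harlow and Szabo (Member).
Kowalski and Marchetti both have date first returned to the chamber Nov 21, 2001, so the next rule applies.
Kowalski and Marchetti are each not a Privy Counsellor, so the next rule applies.
Among Kowalski and Marchetti, alphabetically by surname: Kowalski before Marchetti.
Espinoza, Brennan, Harlow and Szabo all have date first returned to the chamber Jan 15, 2015, so the next rule applies.
Among Espinoza, Brennan, Harlow and Szabo, a Privy Counsellor before not a Privy Counsellor: Espinoza (a Privy Counsellor) before Brennan, Harlow and Szabo (not a Privy Counsellor).
Among Brennan, Harlow and Szabo, alphabetically by surname: Brennan before Harlow before Szabo.
Full order: Kowalski, Marchetti, Espinoza, Brennan, Harlow, Szabo.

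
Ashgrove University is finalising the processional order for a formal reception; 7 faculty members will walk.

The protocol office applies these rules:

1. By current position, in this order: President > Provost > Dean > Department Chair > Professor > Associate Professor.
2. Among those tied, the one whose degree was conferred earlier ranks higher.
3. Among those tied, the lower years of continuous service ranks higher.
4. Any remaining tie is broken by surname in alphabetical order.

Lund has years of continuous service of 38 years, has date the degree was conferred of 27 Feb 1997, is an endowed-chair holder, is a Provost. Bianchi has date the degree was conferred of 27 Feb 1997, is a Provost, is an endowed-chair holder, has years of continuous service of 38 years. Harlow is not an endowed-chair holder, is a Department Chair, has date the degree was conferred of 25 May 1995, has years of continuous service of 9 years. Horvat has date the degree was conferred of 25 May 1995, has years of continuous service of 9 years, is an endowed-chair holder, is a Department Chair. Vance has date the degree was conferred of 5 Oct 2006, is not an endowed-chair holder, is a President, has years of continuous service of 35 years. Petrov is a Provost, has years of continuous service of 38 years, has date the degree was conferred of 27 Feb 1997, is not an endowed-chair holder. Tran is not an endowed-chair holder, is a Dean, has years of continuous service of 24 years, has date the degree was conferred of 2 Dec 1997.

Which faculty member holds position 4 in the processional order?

By current position: Vance (President); then Bianchi, Lund and Petrov (Provost); then Tran (Dean); then Harlow and Horvat (Department Chair).
Bianchi, Lund and Petrov all have date the degree was conferred 27 Feb 1997, so the next rule applies.
Bianchi, Lund and Petrov all have years of continuous service 38 years, so the next rule applies.
Among Bianchi, Lund and Petrov, alphabetically by surname: Bianchi before Lund before Petrov.
Harlow and Horvat both have date the degree was conferred 25 May 1995, so the next rule applies.
Harlow and Horvat both have years of continuous service 9 years, so the next rule applies.
Among Harlow and Horvat, alphabetically by surname: Harlow before Horvat.
Order: Vance, Bianchi, Lund, Petrov, Tran, Harlow, Horvat.

Petrov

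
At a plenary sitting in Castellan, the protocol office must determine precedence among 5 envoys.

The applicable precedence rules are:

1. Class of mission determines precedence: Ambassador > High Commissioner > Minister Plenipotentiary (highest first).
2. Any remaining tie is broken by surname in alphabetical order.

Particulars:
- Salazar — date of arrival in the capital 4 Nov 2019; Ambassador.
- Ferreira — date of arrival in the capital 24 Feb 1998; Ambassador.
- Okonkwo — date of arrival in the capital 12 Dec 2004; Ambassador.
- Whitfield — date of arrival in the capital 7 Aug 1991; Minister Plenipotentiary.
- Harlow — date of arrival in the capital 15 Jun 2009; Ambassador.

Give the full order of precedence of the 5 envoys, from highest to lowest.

By class of mission: Ferreira, Harlow, Okonkwo and Salazar (Ambassador); then Whitfield (Minister Plenipotentiary).
Among Ferreira, Harlow, Okonkwo and Salazar, alphabetically by surname: Ferreira before Harlow before Okonkwo before Salazar.
Full order: Ferreira, Harlow, Okonkwo, Salazar, Whitfield.

Ferreira, Harlow, Okonkwo, Salazar, Whitfield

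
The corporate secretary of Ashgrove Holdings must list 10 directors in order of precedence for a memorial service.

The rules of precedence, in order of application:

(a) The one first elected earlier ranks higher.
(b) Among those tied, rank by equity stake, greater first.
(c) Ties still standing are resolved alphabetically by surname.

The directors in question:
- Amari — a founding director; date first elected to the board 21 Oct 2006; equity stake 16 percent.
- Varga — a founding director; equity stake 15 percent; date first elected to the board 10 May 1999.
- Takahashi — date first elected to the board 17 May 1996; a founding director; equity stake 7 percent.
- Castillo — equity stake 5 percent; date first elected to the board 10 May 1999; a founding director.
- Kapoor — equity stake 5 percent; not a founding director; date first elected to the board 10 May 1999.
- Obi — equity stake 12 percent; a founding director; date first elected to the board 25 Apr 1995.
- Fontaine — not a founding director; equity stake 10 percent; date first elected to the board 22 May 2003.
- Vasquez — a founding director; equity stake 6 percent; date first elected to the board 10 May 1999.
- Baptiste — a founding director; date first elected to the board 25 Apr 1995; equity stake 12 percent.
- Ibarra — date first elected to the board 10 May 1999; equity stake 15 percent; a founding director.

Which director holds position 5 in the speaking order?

By date first elected to the board (earlier first): Baptiste and Obi (both 25 Apr 1995); then Takahashi (17 May 1996); then Ibarra, Varga, Vasquez, Castillo and Kapoor (each 10 May 1999); then Fontaine (22 May 2003); then Amari (21 Oct 2006).
Baptiste and Obi both have equity stake 12 percent, so the next rule applies.
Among Baptiste and Obi, alphabetically by surname: Baptiste before Obi.
Among Ibarra, Varga, Vasquez, Castillo and Kapoor, by equity stake (higher first): Ibarra and Varga (15 percent) before Vasquez (6 percent) before Castillo and Kapoor (5 percent).
Among Ibarra and Varga, alphabetically by surname: Ibarra before Varga.
Among Castillo and Kapoor, alphabetically by surname: Castillo before Kapoor.
Order: Baptiste, Obi, Takahashi, Ibarra, Varga, Vasquez, Castillo, Kapoor, Fontaine, Amari.

Varga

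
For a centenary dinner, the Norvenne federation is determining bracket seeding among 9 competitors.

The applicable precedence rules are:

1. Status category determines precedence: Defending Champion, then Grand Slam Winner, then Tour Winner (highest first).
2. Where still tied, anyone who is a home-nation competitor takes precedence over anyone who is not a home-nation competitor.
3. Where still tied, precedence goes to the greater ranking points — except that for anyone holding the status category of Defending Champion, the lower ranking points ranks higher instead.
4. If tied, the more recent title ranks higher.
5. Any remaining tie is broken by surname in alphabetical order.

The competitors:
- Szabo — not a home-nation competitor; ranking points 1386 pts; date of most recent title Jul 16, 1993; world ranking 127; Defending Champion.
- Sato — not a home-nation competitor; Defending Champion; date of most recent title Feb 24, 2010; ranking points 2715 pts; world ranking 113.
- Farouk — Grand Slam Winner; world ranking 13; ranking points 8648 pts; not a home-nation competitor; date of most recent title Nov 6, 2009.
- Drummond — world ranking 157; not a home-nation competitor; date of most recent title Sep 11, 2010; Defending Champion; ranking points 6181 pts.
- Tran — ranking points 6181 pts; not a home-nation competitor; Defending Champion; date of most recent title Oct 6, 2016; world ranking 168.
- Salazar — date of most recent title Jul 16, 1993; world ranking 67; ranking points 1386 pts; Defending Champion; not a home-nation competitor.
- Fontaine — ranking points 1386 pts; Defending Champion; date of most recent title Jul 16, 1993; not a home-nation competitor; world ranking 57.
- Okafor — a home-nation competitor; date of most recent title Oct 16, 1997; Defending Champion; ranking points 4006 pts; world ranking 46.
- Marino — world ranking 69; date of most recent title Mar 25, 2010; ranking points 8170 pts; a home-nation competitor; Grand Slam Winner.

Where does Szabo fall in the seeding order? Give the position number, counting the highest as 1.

4

By status category: Okafor, Fontaine, Salazar, Szabo, Sato, Tran and Drummond (Defending Champion); then Marino and Farouk (Grand Slam Winner).
Among Okafor, Fontaine, Salazar, Szabo, Sato, Tran and Drummond, a home-nation competitor before not a home-nation competitor: Okafor (a home-nation competitor) before Fontaine, Salazar, Szabo, Sato, Tran and Drummond (not a home-nation competitor).
Among Fontaine, Salazar, Szabo, Sato, Tran and Drummond, by ranking points (lower first) (reversed rule for this group): Fontaine, Salazar and Szabo (1386 pts) before Sato (2715 pts) before Tran and Drummond (6181 pts).
Fontaine, Salazar and Szabo all have date of most recent title Jul 16, 1993, so the next rule applies.
Among Fontaine, Salazar and Szabo, alphabetically by surname: Fontaine before Salazar before Szabo.
Among Tran and Drummond, by date of most recent title (later first): Tran (Oct 6, 2016) before Drummond (Sep 11, 2010).
Among Marino and Farouk, a home-nation competitor before not a home-nation competitor: Marino (a home-nation competitor) before Farouk (not a home-nation competitor).
Order: Okafor, Fontaine, Salazar, Szabo, Sato, Tran, Drummond, Marino, Farouk. So position 4.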